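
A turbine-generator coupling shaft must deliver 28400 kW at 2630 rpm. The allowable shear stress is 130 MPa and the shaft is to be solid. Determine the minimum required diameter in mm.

159 mm

ω = 2π·2630/60 = 275.4 rad/s, so T = P/ω = 28400×10³ / 275.4 = 103100 N·m.
For a solid shaft τ_max = 16T/(πd³), so d = (16T/(π τ_allow))^(1/3) = (16·103100/(π·1.30×10^8))^(1/3) = 0.1593 m.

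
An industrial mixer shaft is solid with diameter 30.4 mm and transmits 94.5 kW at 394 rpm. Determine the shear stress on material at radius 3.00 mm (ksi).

11.9 ksi

ω = 2π·394/60 = 41.26 rad/s, so T = P/ω = 94.5×10³ / 41.26 = 2290 N·m.
J = πd⁴/32 = π(0.0304)⁴/32 = 8.385×10^-8 m⁴.
Shear stress varies linearly with radius: τ = T·r/J = 2290 × 0.00300 / 8.385×10^-8 = 8.195×10^7 Pa.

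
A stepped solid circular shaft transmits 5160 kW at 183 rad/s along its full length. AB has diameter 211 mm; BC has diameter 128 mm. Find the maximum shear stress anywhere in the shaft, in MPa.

ω = 183 rad/s, so T = P/ω = 5160×10³ / 183.0 = 28200 N·m.
Under the same torque, τ_max = 16T/(πd³) is largest where d is smallest — segment BC (d = 128 mm).
τ_max = 16·28200/(π·(0.128)³) = 6.848×10^7 Pa.

68.5 MPa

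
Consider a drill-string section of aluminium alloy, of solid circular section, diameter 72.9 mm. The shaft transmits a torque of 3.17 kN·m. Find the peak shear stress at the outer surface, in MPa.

J = πd⁴/32 = π(0.0729)⁴/32 = 2.773×10^-6 m⁴.
τ_max = T·r/J = 3170 × 0.0365 / 2.773×10^-6 = 4.167×10^7 Pa.

41.7 MPa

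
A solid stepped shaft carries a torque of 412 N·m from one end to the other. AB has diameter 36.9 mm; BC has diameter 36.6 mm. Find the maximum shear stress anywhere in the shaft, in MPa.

42.8 MPa

Under the same torque, τ_max = 16T/(πd³) is largest where d is smallest — segment BC (d = 36.6 mm).
τ_max = 16·412.0/(π·(0.0366)³) = 4.280×10^7 Pa.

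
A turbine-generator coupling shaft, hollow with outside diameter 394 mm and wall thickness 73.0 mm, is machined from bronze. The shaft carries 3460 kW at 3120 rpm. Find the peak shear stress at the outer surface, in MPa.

1.05 MPa

ω = 2π·3120/60 = 326.7 rad/s, so T = P/ω = 3460×10³ / 326.7 = 10590 N·m.
J = π(d_o⁴ − d_i⁴)/32 = π(0.394⁴ − 0.248⁴)/32 = 1.994×10^-3 m⁴.
τ_max = T·r/J = 10590 × 0.197 / 1.994×10^-3 = 1.046×10^6 Pa.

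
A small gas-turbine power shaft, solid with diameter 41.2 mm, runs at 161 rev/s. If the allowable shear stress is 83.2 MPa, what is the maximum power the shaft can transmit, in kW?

1160 kW

J = πd⁴/32 = π(0.0412)⁴/32 = 2.829×10^-7 m⁴.
T_max = τ_allow·J/r = 8.32×10^7 × 2.829×10^-7 / 0.0206 = 1142 N·m.
ω = 2π·161 = 1012 rad/s, so P_max = T_max·ω = 1.156×10^6 W.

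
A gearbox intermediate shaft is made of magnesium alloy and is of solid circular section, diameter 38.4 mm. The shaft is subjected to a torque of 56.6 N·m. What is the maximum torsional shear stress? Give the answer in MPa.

5.09 MPa

J = πd⁴/32 = π(0.0384)⁴/32 = 2.135×10^-7 m⁴.
τ_max = T·r/J = 56.60 × 0.0192 / 2.135×10^-7 = 5.091×10^6 Pa.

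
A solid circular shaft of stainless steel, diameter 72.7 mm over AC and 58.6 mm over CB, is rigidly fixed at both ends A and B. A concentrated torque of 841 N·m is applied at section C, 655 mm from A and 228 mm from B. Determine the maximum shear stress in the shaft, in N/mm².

11.7 N/mm²

Compatibility: T_A·a/J_AC = T_B·b/J_CB with T_A + T_B = T₀.
J_AC = 2.74×10^-6 m⁴, J_CB = 1.16×10^-6 m⁴, so T_A = T₀·(J_AC/a)/((J_AC/a)+(J_CB/b)) = 380.1 N·m, T_B = 460.9 N·m.
τ in each portion: τ_AC = 5.04×10^6 Pa, τ_CB = 1.17×10^7 Pa; maximum is in CB.
τ_max = T_CB·r/J = 460.9·0.0293/1.16×10^-6 = 1.167×10^7 Pa.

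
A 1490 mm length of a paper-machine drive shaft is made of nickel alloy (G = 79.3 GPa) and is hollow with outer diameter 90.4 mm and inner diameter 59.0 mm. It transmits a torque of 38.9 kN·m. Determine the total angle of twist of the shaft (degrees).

7.80°

J = π(d_o⁴ − d_i⁴)/32 = π(0.0904⁴ − 0.0590⁴)/32 = 5.367×10^-6 m⁴.
θ = T·L/(G·J) = 38900 × 1.49 / (79.3×10⁹ × 5.367×10^-6) = 0.1362 rad.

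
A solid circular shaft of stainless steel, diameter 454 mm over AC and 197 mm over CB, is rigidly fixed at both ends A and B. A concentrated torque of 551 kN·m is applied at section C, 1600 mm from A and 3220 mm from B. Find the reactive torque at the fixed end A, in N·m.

541000 N·m

Compatibility: T_A·a/J_AC = T_B·b/J_CB with T_A + T_B = T₀.
J_AC = 4.17×10^-3 m⁴, J_CB = 1.48×10^-4 m⁴, so T_A = T₀·(J_AC/a)/((J_AC/a)+(J_CB/b)) = 541500 N·m, T_B = 9538 N·m.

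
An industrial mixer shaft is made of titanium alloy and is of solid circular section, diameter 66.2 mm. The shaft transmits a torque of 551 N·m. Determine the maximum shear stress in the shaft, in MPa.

9.67 MPa

J = πd⁴/32 = π(0.0662)⁴/32 = 1.886×10^-6 m⁴.
τ_max = T·r/J = 551.0 × 0.0331 / 1.886×10^-6 = 9.673×10^6 Pa.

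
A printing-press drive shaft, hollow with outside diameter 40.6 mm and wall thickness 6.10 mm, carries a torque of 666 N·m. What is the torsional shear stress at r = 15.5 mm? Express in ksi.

J = π(d_o⁴ − d_i⁴)/32 = π(0.0406⁴ − 0.0284⁴)/32 = 2.029×10^-7 m⁴.
Shear stress varies linearly with radius: τ = T·r/J = 666.0 × 0.0155 / 2.029×10^-7 = 5.088×10^7 Pa.

7.38 ksi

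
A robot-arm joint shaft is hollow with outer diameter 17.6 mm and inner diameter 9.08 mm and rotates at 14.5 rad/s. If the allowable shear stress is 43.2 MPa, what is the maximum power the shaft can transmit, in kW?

0.623 kW

J = π(d_o⁴ − d_i⁴)/32 = π(0.0176⁴ − 0.00908⁴)/32 = 8.753×10^-9 m⁴.
T_max = τ_allow·J/r = 4.32×10^7 × 8.753×10^-9 / 0.00880 = 42.97 N·m.
ω = 14.5 rad/s, so P_max = T_max·ω = 623.0 W.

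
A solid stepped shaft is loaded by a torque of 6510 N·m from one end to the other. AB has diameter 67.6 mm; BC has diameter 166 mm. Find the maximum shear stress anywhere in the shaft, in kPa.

107000 kPa

Under the same torque, τ_max = 16T/(πd³) is largest where d is smallest — segment AB (d = 67.6 mm).
τ_max = 16·6510/(π·(0.0676)³) = 1.073×10^8 Pa.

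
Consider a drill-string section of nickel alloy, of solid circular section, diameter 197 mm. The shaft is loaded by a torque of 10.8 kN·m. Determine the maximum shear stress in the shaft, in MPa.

J = πd⁴/32 = π(0.197)⁴/32 = 1.479×10^-4 m⁴.
τ_max = T·r/J = 10800 × 0.0985 / 1.479×10^-4 = 7.194×10^6 Pa.

7.19 MPa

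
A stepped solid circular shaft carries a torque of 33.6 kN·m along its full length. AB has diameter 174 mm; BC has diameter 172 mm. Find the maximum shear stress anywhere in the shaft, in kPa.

33600 kPa

Under the same torque, τ_max = 16T/(πd³) is largest where d is smallest — segment BC (d = 172 mm).
τ_max = 16·33600/(π·(0.172)³) = 3.363×10^7 Pa.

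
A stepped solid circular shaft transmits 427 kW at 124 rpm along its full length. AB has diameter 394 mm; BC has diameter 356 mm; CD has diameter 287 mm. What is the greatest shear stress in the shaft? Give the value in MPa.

ω = 2π·124/60 = 12.99 rad/s, so T = P/ω = 427×10³ / 12.99 = 32880 N·m.
Under the same torque, τ_max = 16T/(πd³) is largest where d is smallest — segment CD (d = 287 mm).
τ_max = 16·32880/(π·(0.287)³) = 7.084×10^6 Pa.

7.08 MPa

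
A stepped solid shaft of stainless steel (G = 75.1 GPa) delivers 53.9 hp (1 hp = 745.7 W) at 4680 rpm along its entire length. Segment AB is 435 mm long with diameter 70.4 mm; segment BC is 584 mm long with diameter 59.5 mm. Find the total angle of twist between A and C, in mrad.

ω = 2π·4680/60 = 490.1 rad/s, so T = P/ω = 53.9×745.7 / 490.1 = 82.01 N·m.
J_AB = π(0.0704)⁴/32 = 2.41×10^-6 m⁴; J_BC = π(0.0595)⁴/32 = 1.23×10^-6 m⁴.
θ = (T/G)·Σ L_i/J_i = (82.01/75.1×10⁹)·(0.435/2.41×10^-6 + 0.584/1.23×10^-6) = 7.153×10^-4 rad.

0.715 mrad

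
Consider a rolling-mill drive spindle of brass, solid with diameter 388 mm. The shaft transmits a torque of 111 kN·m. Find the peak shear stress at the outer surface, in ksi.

1.40 ksi

J = πd⁴/32 = π(0.388)⁴/32 = 2.225×10^-3 m⁴.
τ_max = T·r/J = 111000 × 0.194 / 2.225×10^-3 = 9.678×10^6 Pa.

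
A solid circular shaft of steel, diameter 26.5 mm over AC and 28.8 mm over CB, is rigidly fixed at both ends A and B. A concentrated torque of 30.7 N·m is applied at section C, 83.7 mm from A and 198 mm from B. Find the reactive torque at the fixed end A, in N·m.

Compatibility: T_A·a/J_AC = T_B·b/J_CB with T_A + T_B = T₀.
J_AC = 4.84×10^-8 m⁴, J_CB = 6.75×10^-8 m⁴, so T_A = T₀·(J_AC/a)/((J_AC/a)+(J_CB/b)) = 19.31 N·m, T_B = 11.39 N·m.

19.3 N·m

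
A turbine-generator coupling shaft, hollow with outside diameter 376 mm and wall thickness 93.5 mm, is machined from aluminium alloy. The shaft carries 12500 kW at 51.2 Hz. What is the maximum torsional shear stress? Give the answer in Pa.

3.98e6 Pa

ω = 2π·51.2 = 321.7 rad/s, so T = P/ω = 12500×10³ / 321.7 = 38860 N·m.
J = π(d_o⁴ − d_i⁴)/32 = π(0.376⁴ − 0.189⁴)/32 = 1.837×10^-3 m⁴.
τ_max = T·r/J = 38860 × 0.188 / 1.837×10^-3 = 3.977×10^6 Pa.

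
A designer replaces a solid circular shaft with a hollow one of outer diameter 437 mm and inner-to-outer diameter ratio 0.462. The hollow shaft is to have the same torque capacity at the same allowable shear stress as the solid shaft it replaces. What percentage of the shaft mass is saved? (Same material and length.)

Equal τ_max and T ⇒ the solid shaft needs d_s³ = d_o³(1−k⁴), so d_s = 437·(1−0.462⁴)^(1/3) = 430.3 mm.
Area ratio A_h/A_s = d_o²(1−k²)/d_s² = (1−k²)/(1−k⁴)^(2/3) = 0.8114.
Mass saving = 1 − 0.8114 = 18.9 %.

18.9 %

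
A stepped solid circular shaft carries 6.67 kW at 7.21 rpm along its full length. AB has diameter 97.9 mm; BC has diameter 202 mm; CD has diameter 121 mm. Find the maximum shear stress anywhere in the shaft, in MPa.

47.9 MPa

ω = 2π·7.21/60 = 0.7550 rad/s, so T = P/ω = 6.67×10³ / 0.7550 = 8834 N·m.
Under the same torque, τ_max = 16T/(πd³) is largest where d is smallest — segment AB (d = 97.9 mm).
τ_max = 16·8834/(π·(0.0979)³) = 4.795×10^7 Pa.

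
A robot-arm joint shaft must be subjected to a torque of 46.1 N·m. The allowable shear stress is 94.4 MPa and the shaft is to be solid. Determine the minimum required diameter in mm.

13.5 mm

For a solid shaft τ_max = 16T/(πd³), so d = (16T/(π τ_allow))^(1/3) = (16·46.10/(π·9.44×10^7))^(1/3) = 0.01355 m.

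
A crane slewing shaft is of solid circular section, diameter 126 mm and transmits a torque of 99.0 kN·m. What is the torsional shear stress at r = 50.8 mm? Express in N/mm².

J = πd⁴/32 = π(0.126)⁴/32 = 2.474×10^-5 m⁴.
Shear stress varies linearly with radius: τ = T·r/J = 99000 × 0.0508 / 2.474×10^-5 = 2.032×10^8 Pa.

203 N/mm²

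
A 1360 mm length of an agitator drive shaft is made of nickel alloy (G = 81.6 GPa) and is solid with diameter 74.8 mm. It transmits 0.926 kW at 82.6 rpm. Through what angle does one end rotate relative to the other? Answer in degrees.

ω = 2π·82.6/60 = 8.650 rad/s, so T = P/ω = 0.926×10³ / 8.650 = 107.1 N·m.
J = πd⁴/32 = π(0.0748)⁴/32 = 3.073×10^-6 m⁴.
θ = T·L/(G·J) = 107.1 × 1.36 / (81.6×10⁹ × 3.073×10^-6) = 5.806×10^-4 rad.

0.0333°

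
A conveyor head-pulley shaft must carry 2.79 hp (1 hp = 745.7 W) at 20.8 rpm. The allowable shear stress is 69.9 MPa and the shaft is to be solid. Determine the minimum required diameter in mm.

ω = 2π·20.8/60 = 2.178 rad/s, so T = P/ω = 2.79×745.7 / 2.178 = 955.2 N·m.
For a solid shaft τ_max = 16T/(πd³), so d = (16T/(π τ_allow))^(1/3) = (16·955.2/(π·6.99×10^7))^(1/3) = 0.04113 m.

41.1 mm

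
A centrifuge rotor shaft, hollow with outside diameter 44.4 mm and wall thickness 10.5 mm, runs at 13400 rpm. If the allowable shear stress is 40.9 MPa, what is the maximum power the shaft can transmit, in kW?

910 kW

J = π(d_o⁴ − d_i⁴)/32 = π(0.0444⁴ − 0.0234⁴)/32 = 3.521×10^-7 m⁴.
T_max = τ_allow·J/r = 4.09×10^7 × 3.521×10^-7 / 0.0222 = 648.7 N·m.
ω = 2π·13400/60 = 1403 rad/s, so P_max = T_max·ω = 9.103×10^5 W.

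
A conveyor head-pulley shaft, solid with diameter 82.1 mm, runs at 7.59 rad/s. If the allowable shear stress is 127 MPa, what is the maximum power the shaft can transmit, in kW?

J = πd⁴/32 = π(0.0821)⁴/32 = 4.460×10^-6 m⁴.
T_max = τ_allow·J/r = 1.27×10^8 × 4.460×10^-6 / 0.0410 = 13800 N·m.
ω = 7.59 rad/s, so P_max = T_max·ω = 1.047×10^5 W.

105 kW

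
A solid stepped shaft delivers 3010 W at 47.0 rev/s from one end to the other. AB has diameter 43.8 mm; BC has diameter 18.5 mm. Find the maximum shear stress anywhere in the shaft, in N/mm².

8.20 N/mm²

ω = 2π·47.0 = 295.3 rad/s, so T = P/ω = 3010 / 295.3 = 10.19 N·m.
Under the same torque, τ_max = 16T/(πd³) is largest where d is smallest — segment BC (d = 18.5 mm).
τ_max = 16·10.19/(π·(0.0185)³) = 8.199×10^6 Pa.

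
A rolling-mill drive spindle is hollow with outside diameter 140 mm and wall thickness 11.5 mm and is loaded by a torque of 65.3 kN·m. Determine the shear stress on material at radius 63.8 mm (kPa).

216000 kPa

J = π(d_o⁴ − d_i⁴)/32 = π(0.140⁴ − 0.117⁴)/32 = 1.932×10^-5 m⁴.
Shear stress varies linearly with radius: τ = T·r/J = 65300 × 0.0638 / 1.932×10^-5 = 2.157×10^8 Pa.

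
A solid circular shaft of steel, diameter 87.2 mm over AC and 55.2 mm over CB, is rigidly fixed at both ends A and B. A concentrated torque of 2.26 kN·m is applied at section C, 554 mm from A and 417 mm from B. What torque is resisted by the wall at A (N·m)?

1860 N·m

Compatibility: T_A·a/J_AC = T_B·b/J_CB with T_A + T_B = T₀.
J_AC = 5.68×10^-6 m⁴, J_CB = 9.11×10^-7 m⁴, so T_A = T₀·(J_AC/a)/((J_AC/a)+(J_CB/b)) = 1863 N·m, T_B = 397.4 N·m.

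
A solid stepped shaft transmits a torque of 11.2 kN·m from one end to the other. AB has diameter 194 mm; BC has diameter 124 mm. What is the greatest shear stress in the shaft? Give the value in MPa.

Under the same torque, τ_max = 16T/(πd³) is largest where d is smallest — segment BC (d = 124 mm).
τ_max = 16·11200/(π·(0.124)³) = 2.992×10^7 Pa.

29.9 MPa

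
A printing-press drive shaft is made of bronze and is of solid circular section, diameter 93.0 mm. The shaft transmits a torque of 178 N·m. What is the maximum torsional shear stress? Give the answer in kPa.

J = πd⁴/32 = π(0.0930)⁴/32 = 7.344×10^-6 m⁴.
τ_max = T·r/J = 178.0 × 0.0465 / 7.344×10^-6 = 1.127×10^6 Pa.

1130 kPa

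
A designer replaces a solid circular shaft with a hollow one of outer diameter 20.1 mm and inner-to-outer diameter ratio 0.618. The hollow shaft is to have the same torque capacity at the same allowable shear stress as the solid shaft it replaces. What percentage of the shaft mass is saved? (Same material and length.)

Equal τ_max and T ⇒ the solid shaft needs d_s³ = d_o³(1−k⁴), so d_s = 20.1·(1−0.618⁴)^(1/3) = 19.07 mm.
Area ratio A_h/A_s = d_o²(1−k²)/d_s² = (1−k²)/(1−k⁴)^(2/3) = 0.6866.
Mass saving = 1 − 0.6866 = 31.3 %.

31.3 %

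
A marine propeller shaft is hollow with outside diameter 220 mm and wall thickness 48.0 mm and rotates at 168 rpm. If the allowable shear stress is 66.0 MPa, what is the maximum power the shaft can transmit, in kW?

2180 kW

J = π(d_o⁴ − d_i⁴)/32 = π(0.220⁴ − 0.124⁴)/32 = 2.068×10^-4 m⁴.
T_max = τ_allow·J/r = 6.60×10^7 × 2.068×10^-4 / 0.110 = 124100 N·m.
ω = 2π·168/60 = 17.59 rad/s, so P_max = T_max·ω = 2.183×10^6 W.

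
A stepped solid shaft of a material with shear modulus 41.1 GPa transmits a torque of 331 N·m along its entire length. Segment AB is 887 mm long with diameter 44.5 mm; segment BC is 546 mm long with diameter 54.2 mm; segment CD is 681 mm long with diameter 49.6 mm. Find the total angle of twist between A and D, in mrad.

J_AB = π(0.0445)⁴/32 = 3.85×10^-7 m⁴; J_BC = π(0.0542)⁴/32 = 8.47×10^-7 m⁴; J_CD = π(0.0496)⁴/32 = 5.94×10^-7 m⁴.
θ = (T/G)·Σ L_i/J_i = (331.0/41.1×10⁹)·(0.887/3.85×10^-7 + 0.546/8.47×10^-7 + 0.681/5.94×10^-7) = 0.03298 rad.

33.0 mrad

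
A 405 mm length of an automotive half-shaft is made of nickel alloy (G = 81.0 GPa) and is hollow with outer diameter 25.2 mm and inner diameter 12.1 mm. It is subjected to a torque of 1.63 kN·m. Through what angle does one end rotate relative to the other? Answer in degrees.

J = π(d_o⁴ − d_i⁴)/32 = π(0.0252⁴ − 0.0121⁴)/32 = 3.749×10^-8 m⁴.
θ = T·L/(G·J) = 1630 × 0.405 / (81.0×10⁹ × 3.749×10^-8) = 0.2174 rad.

12.5°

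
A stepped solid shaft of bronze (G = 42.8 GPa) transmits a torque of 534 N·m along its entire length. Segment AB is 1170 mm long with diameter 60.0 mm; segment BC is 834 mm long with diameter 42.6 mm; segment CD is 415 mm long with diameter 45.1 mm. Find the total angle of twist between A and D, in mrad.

J_AB = π(0.0600)⁴/32 = 1.27×10^-6 m⁴; J_BC = π(0.0426)⁴/32 = 3.23×10^-7 m⁴; J_CD = π(0.0451)⁴/32 = 4.06×10^-7 m⁴.
θ = (T/G)·Σ L_i/J_i = (534.0/42.8×10⁹)·(1.17/1.27×10^-6 + 0.834/3.23×10^-7 + 0.415/4.06×10^-7) = 0.05640 rad.

56.4 mrad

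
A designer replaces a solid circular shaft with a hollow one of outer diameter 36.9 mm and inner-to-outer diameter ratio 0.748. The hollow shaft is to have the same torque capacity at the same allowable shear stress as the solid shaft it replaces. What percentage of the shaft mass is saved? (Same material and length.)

43.4 %

Equal τ_max and T ⇒ the solid shaft needs d_s³ = d_o³(1−k⁴), so d_s = 36.9·(1−0.748⁴)^(1/3) = 32.56 mm.
Area ratio A_h/A_s = d_o²(1−k²)/d_s² = (1−k²)/(1−k⁴)^(2/3) = 0.5658.
Mass saving = 1 − 0.5658 = 43.4 %.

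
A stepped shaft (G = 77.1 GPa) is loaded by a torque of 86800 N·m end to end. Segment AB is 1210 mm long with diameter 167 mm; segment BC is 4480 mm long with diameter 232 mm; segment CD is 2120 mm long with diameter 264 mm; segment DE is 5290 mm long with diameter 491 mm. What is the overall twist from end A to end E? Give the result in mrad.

41.6 mrad

J_AB = π(0.167)⁴/32 = 7.64×10^-5 m⁴; J_BC = π(0.232)⁴/32 = 2.84×10^-4 m⁴; J_CD = π(0.264)⁴/32 = 4.77×10^-4 m⁴; J_DE = π(0.491)⁴/32 = 5.71×10^-3 m⁴.
θ = (T/G)·Σ L_i/J_i = (86800/77.1×10⁹)·(1.21/7.64×10^-5 + 4.48/2.84×10^-4 + 2.12/4.77×10^-4 + 5.29/5.71×10^-3) = 0.04162 rad.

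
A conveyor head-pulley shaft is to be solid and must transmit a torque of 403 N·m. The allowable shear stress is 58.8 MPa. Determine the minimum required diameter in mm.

For a solid shaft τ_max = 16T/(πd³), so d = (16T/(π τ_allow))^(1/3) = (16·403.0/(π·5.88×10^7))^(1/3) = 0.03268 m.

32.7 mm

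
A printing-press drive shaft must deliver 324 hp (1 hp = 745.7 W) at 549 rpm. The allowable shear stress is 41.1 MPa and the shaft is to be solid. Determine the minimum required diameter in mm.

ω = 2π·549/60 = 57.49 rad/s, so T = P/ω = 324×745.7 / 57.49 = 4203 N·m.
For a solid shaft τ_max = 16T/(πd³), so d = (16T/(π τ_allow))^(1/3) = (16·4203/(π·4.11×10^7))^(1/3) = 0.08045 m.

80.5 mm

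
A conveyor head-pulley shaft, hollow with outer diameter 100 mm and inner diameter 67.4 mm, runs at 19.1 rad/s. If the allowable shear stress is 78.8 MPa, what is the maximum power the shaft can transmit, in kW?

J = π(d_o⁴ − d_i⁴)/32 = π(0.100⁴ − 0.0674⁴)/32 = 7.791×10^-6 m⁴.
T_max = τ_allow·J/r = 7.88×10^7 × 7.791×10^-6 / 0.0500 = 12280 N·m.
ω = 19.1 rad/s, so P_max = T_max·ω = 2.345×10^5 W.

235 kW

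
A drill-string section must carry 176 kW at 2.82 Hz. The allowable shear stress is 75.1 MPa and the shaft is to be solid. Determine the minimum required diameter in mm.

87.7 mm

ω = 2π·2.82 = 17.72 rad/s, so T = P/ω = 176×10³ / 17.72 = 9933 N·m.
For a solid shaft τ_max = 16T/(πd³), so d = (16T/(π τ_allow))^(1/3) = (16·9933/(π·7.51×10^7))^(1/3) = 0.08766 m.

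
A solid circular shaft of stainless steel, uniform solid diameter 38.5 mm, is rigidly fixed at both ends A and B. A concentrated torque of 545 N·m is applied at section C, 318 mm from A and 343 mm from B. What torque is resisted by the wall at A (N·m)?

With uniform GJ and both ends fixed, compatibility θ_AC = θ_CB gives T_A·a = T_B·b, together with T_A + T_B = T₀.
T_A = T₀·b/(a+b) = 545.0·343/661.0 = 282.8 N·m; T_B = 262.2 N·m.

283 N·m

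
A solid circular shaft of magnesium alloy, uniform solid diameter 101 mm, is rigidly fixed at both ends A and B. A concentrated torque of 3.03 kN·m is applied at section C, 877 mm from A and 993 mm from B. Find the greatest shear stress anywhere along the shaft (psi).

With uniform GJ and both ends fixed, compatibility θ_AC = θ_CB gives T_A·a = T_B·b, together with T_A + T_B = T₀.
T_A = T₀·b/(a+b) = 3030·993/1870 = 1609 N·m; T_B = 1421 N·m.
τ in each portion: τ_AC = 7.95×10^6 Pa, τ_CB = 7.02×10^6 Pa; maximum is in AC.
τ_max = T_AC·r/J = 1609·0.0505/1.02×10^-5 = 7.953×10^6 Pa.

1150 psi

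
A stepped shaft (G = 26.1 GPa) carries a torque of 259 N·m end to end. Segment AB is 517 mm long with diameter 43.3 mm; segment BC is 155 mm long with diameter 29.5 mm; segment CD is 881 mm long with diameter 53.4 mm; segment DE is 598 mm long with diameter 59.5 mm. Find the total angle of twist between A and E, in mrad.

51.3 mrad

J_AB = π(0.0433)⁴/32 = 3.45×10^-7 m⁴; J_BC = π(0.0295)⁴/32 = 7.44×10^-8 m⁴; J_CD = π(0.0534)⁴/32 = 7.98×10^-7 m⁴; J_DE = π(0.0595)⁴/32 = 1.23×10^-6 m⁴.
θ = (T/G)·Σ L_i/J_i = (259.0/26.1×10⁹)·(0.517/3.45×10^-7 + 0.155/7.44×10^-8 + 0.881/7.98×10^-7 + 0.598/1.23×10^-6) = 0.05133 rad.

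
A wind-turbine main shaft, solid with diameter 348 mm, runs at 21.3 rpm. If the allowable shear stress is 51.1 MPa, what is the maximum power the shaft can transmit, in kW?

J = πd⁴/32 = π(0.348)⁴/32 = 1.440×10^-3 m⁴.
T_max = τ_allow·J/r = 5.11×10^7 × 1.440×10^-3 / 0.174 = 422900 N·m.
ω = 2π·21.3/60 = 2.231 rad/s, so P_max = T_max·ω = 9.432×10^5 W.

943 kW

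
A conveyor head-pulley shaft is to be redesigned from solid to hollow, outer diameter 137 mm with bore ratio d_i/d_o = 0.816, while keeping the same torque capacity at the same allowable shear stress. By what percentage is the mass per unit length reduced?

50.6 %

Equal τ_max and T ⇒ the solid shaft needs d_s³ = d_o³(1−k⁴), so d_s = 137·(1−0.816⁴)^(1/3) = 112.7 mm.
Area ratio A_h/A_s = d_o²(1−k²)/d_s² = (1−k²)/(1−k⁴)^(2/3) = 0.4938.
Mass saving = 1 − 0.4938 = 50.6 %.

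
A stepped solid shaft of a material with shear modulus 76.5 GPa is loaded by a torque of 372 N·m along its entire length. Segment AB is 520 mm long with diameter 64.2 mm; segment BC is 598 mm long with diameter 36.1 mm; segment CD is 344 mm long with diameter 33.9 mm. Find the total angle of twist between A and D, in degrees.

1.83°

J_AB = π(0.0642)⁴/32 = 1.67×10^-6 m⁴; J_BC = π(0.0361)⁴/32 = 1.67×10^-7 m⁴; J_CD = π(0.0339)⁴/32 = 1.30×10^-7 m⁴.
θ = (T/G)·Σ L_i/J_i = (372.0/76.5×10⁹)·(0.520/1.67×10^-6 + 0.598/1.67×10^-7 + 0.344/1.30×10^-7) = 0.03186 rad.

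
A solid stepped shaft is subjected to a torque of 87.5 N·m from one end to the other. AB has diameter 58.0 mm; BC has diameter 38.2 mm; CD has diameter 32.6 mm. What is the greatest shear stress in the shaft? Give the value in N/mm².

12.9 N/mm²

Under the same torque, τ_max = 16T/(πd³) is largest where d is smallest — segment CD (d = 32.6 mm).
τ_max = 16·87.50/(π·(0.0326)³) = 1.286×10^7 Pa.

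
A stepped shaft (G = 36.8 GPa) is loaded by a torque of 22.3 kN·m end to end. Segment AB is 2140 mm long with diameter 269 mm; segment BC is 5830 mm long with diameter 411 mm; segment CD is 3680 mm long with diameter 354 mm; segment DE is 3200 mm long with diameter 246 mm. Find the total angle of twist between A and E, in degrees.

J_AB = π(0.269)⁴/32 = 5.14×10^-4 m⁴; J_BC = π(0.411)⁴/32 = 2.80×10^-3 m⁴; J_CD = π(0.354)⁴/32 = 1.54×10^-3 m⁴; J_DE = π(0.246)⁴/32 = 3.60×10^-4 m⁴.
θ = (T/G)·Σ L_i/J_i = (22300/36.8×10⁹)·(2.14/5.14×10^-4 + 5.83/2.80×10^-3 + 3.68/1.54×10^-3 + 3.20/3.60×10^-4) = 0.01062 rad.

0.609°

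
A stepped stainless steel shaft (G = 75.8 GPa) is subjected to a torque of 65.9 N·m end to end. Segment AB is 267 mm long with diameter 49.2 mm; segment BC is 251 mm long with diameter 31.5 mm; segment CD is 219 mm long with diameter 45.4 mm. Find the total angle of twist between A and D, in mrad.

J_AB = π(0.0492)⁴/32 = 5.75×10^-7 m⁴; J_BC = π(0.0315)⁴/32 = 9.67×10^-8 m⁴; J_CD = π(0.0454)⁴/32 = 4.17×10^-7 m⁴.
θ = (T/G)·Σ L_i/J_i = (65.90/75.8×10⁹)·(0.267/5.75×10^-7 + 0.251/9.67×10^-8 + 0.219/4.17×10^-7) = 3.118×10^-3 rad.

3.12 mrad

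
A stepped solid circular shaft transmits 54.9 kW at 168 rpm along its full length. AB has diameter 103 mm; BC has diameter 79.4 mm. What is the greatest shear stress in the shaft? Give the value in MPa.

ω = 2π·168/60 = 17.59 rad/s, so T = P/ω = 54.9×10³ / 17.59 = 3121 N·m.
Under the same torque, τ_max = 16T/(πd³) is largest where d is smallest — segment BC (d = 79.4 mm).
τ_max = 16·3121/(π·(0.0794)³) = 3.175×10^7 Pa.

31.7 MPa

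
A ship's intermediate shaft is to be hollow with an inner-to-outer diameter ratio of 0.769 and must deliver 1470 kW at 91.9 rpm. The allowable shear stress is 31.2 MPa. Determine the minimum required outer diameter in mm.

337 mm

ω = 2π·91.9/60 = 9.624 rad/s, so T = P/ω = 1470×10³ / 9.624 = 152700 N·m.
For a hollow shaft with d_i/d_o = 0.769: τ_max = 16T/(π d_o³ (1−k⁴)), so d_o = [16T/(π τ_allow (1−k⁴))]^(1/3) = [16·152700/(π·3.12×10^7·0.6503)]^(1/3) = 0.3372 m.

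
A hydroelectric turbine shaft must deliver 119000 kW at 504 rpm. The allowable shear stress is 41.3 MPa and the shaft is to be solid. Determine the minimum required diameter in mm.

ω = 2π·504/60 = 52.78 rad/s, so T = P/ω = 119000×10³ / 52.78 = 2.255e6 N·m.
For a solid shaft τ_max = 16T/(πd³), so d = (16T/(π τ_allow))^(1/3) = (16·2.255e6/(π·4.13×10^7))^(1/3) = 0.6527 m.

653 mm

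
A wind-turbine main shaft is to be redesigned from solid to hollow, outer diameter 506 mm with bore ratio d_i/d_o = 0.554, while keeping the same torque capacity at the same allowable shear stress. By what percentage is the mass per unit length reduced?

Equal τ_max and T ⇒ the solid shaft needs d_s³ = d_o³(1−k⁴), so d_s = 506·(1−0.554⁴)^(1/3) = 489.6 mm.
Area ratio A_h/A_s = d_o²(1−k²)/d_s² = (1−k²)/(1−k⁴)^(2/3) = 0.7403.
Mass saving = 1 − 0.7403 = 26.0 %.

26.0 %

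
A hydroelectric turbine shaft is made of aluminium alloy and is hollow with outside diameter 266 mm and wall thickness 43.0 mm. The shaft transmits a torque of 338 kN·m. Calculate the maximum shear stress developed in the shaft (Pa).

1.16e8 Pa

J = π(d_o⁴ − d_i⁴)/32 = π(0.266⁴ − 0.180⁴)/32 = 3.884×10^-4 m⁴.
τ_max = T·r/J = 338000 × 0.133 / 3.884×10^-4 = 1.157×10^8 Pa.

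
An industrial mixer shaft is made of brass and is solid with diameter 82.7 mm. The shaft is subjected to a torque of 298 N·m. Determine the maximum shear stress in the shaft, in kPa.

2680 kPa

J = πd⁴/32 = π(0.0827)⁴/32 = 4.592×10^-6 m⁴.
τ_max = T·r/J = 298.0 × 0.0414 / 4.592×10^-6 = 2.683×10^6 Pa.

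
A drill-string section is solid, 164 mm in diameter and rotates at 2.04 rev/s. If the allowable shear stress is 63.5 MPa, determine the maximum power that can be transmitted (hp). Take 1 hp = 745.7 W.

J = πd⁴/32 = π(0.164)⁴/32 = 7.102×10^-5 m⁴.
T_max = τ_allow·J/r = 6.35×10^7 × 7.102×10^-5 / 0.0820 = 55000 N·m.
ω = 2π·2.04 = 12.82 rad/s, so P_max = T_max·ω = 7.049×10^5 W.

945 hp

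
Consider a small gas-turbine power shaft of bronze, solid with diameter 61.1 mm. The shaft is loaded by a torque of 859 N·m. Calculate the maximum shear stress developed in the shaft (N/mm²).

19.2 N/mm²

J = πd⁴/32 = π(0.0611)⁴/32 = 1.368×10^-6 m⁴.
τ_max = T·r/J = 859.0 × 0.0306 / 1.368×10^-6 = 1.918×10^7 Pa.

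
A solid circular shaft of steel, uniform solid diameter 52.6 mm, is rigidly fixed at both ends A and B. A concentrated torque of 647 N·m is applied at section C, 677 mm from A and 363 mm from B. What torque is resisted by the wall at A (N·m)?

226 N·m

With uniform GJ and both ends fixed, compatibility θ_AC = θ_CB gives T_A·a = T_B·b, together with T_A + T_B = T₀.
T_A = T₀·b/(a+b) = 647.0·363/1040 = 225.8 N·m; T_B = 421.2 N·m.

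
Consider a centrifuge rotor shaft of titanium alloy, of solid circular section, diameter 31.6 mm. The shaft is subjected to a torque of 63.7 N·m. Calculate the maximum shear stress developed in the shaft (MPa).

J = πd⁴/32 = π(0.0316)⁴/32 = 9.789×10^-8 m⁴.
τ_max = T·r/J = 63.70 × 0.0158 / 9.789×10^-8 = 1.028×10^7 Pa.

10.3 MPa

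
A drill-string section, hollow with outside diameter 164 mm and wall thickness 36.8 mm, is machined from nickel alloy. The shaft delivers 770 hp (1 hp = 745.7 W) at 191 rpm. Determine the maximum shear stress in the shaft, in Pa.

ω = 2π·191/60 = 20.00 rad/s, so T = P/ω = 770×745.7 / 20.00 = 28710 N·m.
J = π(d_o⁴ − d_i⁴)/32 = π(0.164⁴ − 0.0904⁴)/32 = 6.446×10^-5 m⁴.
τ_max = T·r/J = 28710 × 0.0820 / 6.446×10^-5 = 3.652×10^7 Pa.

3.65e7 Pa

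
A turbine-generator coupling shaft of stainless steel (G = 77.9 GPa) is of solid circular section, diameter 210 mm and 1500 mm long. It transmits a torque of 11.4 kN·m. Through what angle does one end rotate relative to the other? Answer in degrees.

J = πd⁴/32 = π(0.210)⁴/32 = 1.909×10^-4 m⁴.
θ = T·L/(G·J) = 11400 × 1.50 / (77.9×10⁹ × 1.909×10^-4) = 1.150×10^-3 rad.

0.0659°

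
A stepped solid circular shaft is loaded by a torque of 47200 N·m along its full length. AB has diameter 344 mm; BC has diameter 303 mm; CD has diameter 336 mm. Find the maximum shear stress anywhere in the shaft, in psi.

1250 psi

Under the same torque, τ_max = 16T/(πd³) is largest where d is smallest — segment BC (d = 303 mm).
τ_max = 16·47200/(π·(0.303)³) = 8.641×10^6 Pa.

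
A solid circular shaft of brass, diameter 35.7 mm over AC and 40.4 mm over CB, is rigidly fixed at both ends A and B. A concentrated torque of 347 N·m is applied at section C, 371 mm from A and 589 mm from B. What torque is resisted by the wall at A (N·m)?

171 N·m

Compatibility: T_A·a/J_AC = T_B·b/J_CB with T_A + T_B = T₀.
J_AC = 1.59×10^-7 m⁴, J_CB = 2.62×10^-7 m⁴, so T_A = T₀·(J_AC/a)/((J_AC/a)+(J_CB/b)) = 170.7 N·m, T_B = 176.3 N·m.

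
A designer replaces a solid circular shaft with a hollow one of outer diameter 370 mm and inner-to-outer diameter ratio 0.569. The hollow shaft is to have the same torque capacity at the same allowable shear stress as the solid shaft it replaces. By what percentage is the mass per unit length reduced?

Equal τ_max and T ⇒ the solid shaft needs d_s³ = d_o³(1−k⁴), so d_s = 370·(1−0.569⁴)^(1/3) = 356.6 mm.
Area ratio A_h/A_s = d_o²(1−k²)/d_s² = (1−k²)/(1−k⁴)^(2/3) = 0.7280.
Mass saving = 1 − 0.7280 = 27.2 %.

27.2 %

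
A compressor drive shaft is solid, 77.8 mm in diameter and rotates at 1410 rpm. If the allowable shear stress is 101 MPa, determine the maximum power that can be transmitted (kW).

J = πd⁴/32 = π(0.0778)⁴/32 = 3.597×10^-6 m⁴.
T_max = τ_allow·J/r = 1.01×10^8 × 3.597×10^-6 / 0.0389 = 9339 N·m.
ω = 2π·1410/60 = 147.7 rad/s, so P_max = T_max·ω = 1.379×10^6 W.

1380 kW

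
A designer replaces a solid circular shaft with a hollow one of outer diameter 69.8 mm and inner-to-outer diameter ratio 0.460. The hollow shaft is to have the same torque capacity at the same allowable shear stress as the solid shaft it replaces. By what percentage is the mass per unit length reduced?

Equal τ_max and T ⇒ the solid shaft needs d_s³ = d_o³(1−k⁴), so d_s = 69.8·(1−0.460⁴)^(1/3) = 68.74 mm.
Area ratio A_h/A_s = d_o²(1−k²)/d_s² = (1−k²)/(1−k⁴)^(2/3) = 0.8128.
Mass saving = 1 − 0.8128 = 18.7 %.

18.7 %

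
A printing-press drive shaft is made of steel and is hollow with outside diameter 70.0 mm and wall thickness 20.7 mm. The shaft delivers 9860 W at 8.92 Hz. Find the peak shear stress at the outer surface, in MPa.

ω = 2π·8.92 = 56.05 rad/s, so T = P/ω = 9860 / 56.05 = 175.9 N·m.
J = π(d_o⁴ − d_i⁴)/32 = π(0.0700⁴ − 0.0286⁴)/32 = 2.291×10^-6 m⁴.
τ_max = T·r/J = 175.9 × 0.0350 / 2.291×10^-6 = 2.687×10^6 Pa.

2.69 MPa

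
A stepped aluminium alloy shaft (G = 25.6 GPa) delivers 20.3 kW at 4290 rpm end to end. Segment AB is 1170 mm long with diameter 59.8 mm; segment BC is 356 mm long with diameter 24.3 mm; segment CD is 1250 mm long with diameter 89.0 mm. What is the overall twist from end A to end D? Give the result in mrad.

ω = 2π·4290/60 = 449.2 rad/s, so T = P/ω = 20.3×10³ / 449.2 = 45.19 N·m.
J_AB = π(0.0598)⁴/32 = 1.26×10^-6 m⁴; J_BC = π(0.0243)⁴/32 = 3.42×10^-8 m⁴; J_CD = π(0.0890)⁴/32 = 6.16×10^-6 m⁴.
θ = (T/G)·Σ L_i/J_i = (45.19/25.6×10⁹)·(1.17/1.26×10^-6 + 0.356/3.42×10^-8 + 1.25/6.16×10^-6) = 0.02036 rad.

20.4 mrad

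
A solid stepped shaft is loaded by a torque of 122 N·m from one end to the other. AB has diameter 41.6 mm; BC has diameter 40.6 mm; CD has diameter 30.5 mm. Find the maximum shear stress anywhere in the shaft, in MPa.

21.9 MPa

Under the same torque, τ_max = 16T/(πd³) is largest where d is smallest — segment CD (d = 30.5 mm).
τ_max = 16·122.0/(π·(0.0305)³) = 2.190×10^7 Pa.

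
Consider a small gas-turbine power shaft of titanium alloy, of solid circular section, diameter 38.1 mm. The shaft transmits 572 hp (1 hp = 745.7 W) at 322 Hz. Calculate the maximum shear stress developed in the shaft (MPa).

ω = 2π·322 = 2023 rad/s, so T = P/ω = 572×745.7 / 2023 = 210.8 N·m.
J = πd⁴/32 = π(0.0381)⁴/32 = 2.069×10^-7 m⁴.
τ_max = T·r/J = 210.8 × 0.0191 / 2.069×10^-7 = 1.941×10^7 Pa.

19.4 MPa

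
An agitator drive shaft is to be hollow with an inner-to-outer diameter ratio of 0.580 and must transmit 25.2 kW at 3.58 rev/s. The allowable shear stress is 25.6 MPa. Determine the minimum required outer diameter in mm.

63.1 mm

ω = 2π·3.58 = 22.49 rad/s, so T = P/ω = 25.2×10³ / 22.49 = 1120 N·m.
For a hollow shaft with d_i/d_o = 0.580: τ_max = 16T/(π d_o³ (1−k⁴)), so d_o = [16T/(π τ_allow (1−k⁴))]^(1/3) = [16·1120/(π·2.56×10^7·0.8868)]^(1/3) = 0.06311 m.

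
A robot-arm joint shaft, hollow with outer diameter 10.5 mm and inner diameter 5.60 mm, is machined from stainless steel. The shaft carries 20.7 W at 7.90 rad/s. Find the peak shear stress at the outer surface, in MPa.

12.5 MPa

ω = 7.90 rad/s, so T = P/ω = 20.7 / 7.900 = 2.620 N·m.
J = π(d_o⁴ − d_i⁴)/32 = π(0.0105⁴ − 0.00560⁴)/32 = 1.097×10^-9 m⁴.
τ_max = T·r/J = 2.620 × 0.00525 / 1.097×10^-9 = 1.254×10^7 Pa.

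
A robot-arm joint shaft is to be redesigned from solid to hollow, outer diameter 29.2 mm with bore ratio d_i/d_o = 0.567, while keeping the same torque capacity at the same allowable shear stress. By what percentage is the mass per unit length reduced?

Equal τ_max and T ⇒ the solid shaft needs d_s³ = d_o³(1−k⁴), so d_s = 29.2·(1−0.567⁴)^(1/3) = 28.16 mm.
Area ratio A_h/A_s = d_o²(1−k²)/d_s² = (1−k²)/(1−k⁴)^(2/3) = 0.7297.
Mass saving = 1 − 0.7297 = 27.0 %.

27.0 %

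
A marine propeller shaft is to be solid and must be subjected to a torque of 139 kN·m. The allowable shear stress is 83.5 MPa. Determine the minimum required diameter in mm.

For a solid shaft τ_max = 16T/(πd³), so d = (16T/(π τ_allow))^(1/3) = (16·139000/(π·8.35×10^7))^(1/3) = 0.2039 m.

204 mm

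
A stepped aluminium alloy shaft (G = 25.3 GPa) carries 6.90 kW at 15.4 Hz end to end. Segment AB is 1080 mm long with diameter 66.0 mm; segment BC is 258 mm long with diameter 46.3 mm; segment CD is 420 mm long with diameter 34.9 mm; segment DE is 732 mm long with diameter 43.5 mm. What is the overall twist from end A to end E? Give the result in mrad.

ω = 2π·15.4 = 96.76 rad/s, so T = P/ω = 6.90×10³ / 96.76 = 71.31 N·m.
J_AB = π(0.0660)⁴/32 = 1.86×10^-6 m⁴; J_BC = π(0.0463)⁴/32 = 4.51×10^-7 m⁴; J_CD = π(0.0349)⁴/32 = 1.46×10^-7 m⁴; J_DE = π(0.0435)⁴/32 = 3.52×10^-7 m⁴.
θ = (T/G)·Σ L_i/J_i = (71.31/25.3×10⁹)·(1.08/1.86×10^-6 + 0.258/4.51×10^-7 + 0.420/1.46×10^-7 + 0.732/3.52×10^-7) = 0.01724 rad.

17.2 mrad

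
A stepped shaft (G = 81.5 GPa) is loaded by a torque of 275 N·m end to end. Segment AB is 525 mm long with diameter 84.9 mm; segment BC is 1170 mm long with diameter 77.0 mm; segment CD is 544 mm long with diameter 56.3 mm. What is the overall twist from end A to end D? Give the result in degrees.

J_AB = π(0.0849)⁴/32 = 5.10×10^-6 m⁴; J_BC = π(0.0770)⁴/32 = 3.45×10^-6 m⁴; J_CD = π(0.0563)⁴/32 = 9.86×10^-7 m⁴.
θ = (T/G)·Σ L_i/J_i = (275.0/81.5×10⁹)·(0.525/5.10×10^-6 + 1.17/3.45×10^-6 + 0.544/9.86×10^-7) = 3.352×10^-3 rad.

0.192°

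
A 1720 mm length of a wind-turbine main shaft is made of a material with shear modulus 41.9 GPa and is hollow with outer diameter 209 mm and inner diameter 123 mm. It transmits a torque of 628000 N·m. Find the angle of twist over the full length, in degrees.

J = π(d_o⁴ − d_i⁴)/32 = π(0.209⁴ − 0.123⁴)/32 = 1.648×10^-4 m⁴.
θ = T·L/(G·J) = 628000 × 1.72 / (41.9×10⁹ × 1.648×10^-4) = 0.1564 rad.

8.96°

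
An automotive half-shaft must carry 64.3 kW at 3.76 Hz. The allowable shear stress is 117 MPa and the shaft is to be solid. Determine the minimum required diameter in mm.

ω = 2π·3.76 = 23.62 rad/s, so T = P/ω = 64.3×10³ / 23.62 = 2722 N·m.
For a solid shaft τ_max = 16T/(πd³), so d = (16T/(π τ_allow))^(1/3) = (16·2722/(π·1.17×10^8))^(1/3) = 0.04911 m.

49.1 mm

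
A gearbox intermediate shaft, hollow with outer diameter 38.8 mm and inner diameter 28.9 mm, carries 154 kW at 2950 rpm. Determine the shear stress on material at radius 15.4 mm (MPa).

ω = 2π·2950/60 = 308.9 rad/s, so T = P/ω = 154×10³ / 308.9 = 498.5 N·m.
J = π(d_o⁴ − d_i⁴)/32 = π(0.0388⁴ − 0.0289⁴)/32 = 1.540×10^-7 m⁴.
Shear stress varies linearly with radius: τ = T·r/J = 498.5 × 0.0154 / 1.540×10^-7 = 4.985×10^7 Pa.

49.8 MPa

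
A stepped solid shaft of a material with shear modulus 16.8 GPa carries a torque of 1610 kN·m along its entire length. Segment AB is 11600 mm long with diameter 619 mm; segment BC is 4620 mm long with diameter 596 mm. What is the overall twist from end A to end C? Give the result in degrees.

J_AB = π(0.619)⁴/32 = 0.0144 m⁴; J_BC = π(0.596)⁴/32 = 0.0124 m⁴.
θ = (T/G)·Σ L_i/J_i = (1.610e6/16.8×10⁹)·(11.6/0.0144 + 4.62/0.0124) = 0.1129 rad.

6.47°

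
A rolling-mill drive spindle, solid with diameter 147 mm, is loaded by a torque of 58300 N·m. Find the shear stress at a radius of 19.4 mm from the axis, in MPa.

J = πd⁴/32 = π(0.147)⁴/32 = 4.584×10^-5 m⁴.
Shear stress varies linearly with radius: τ = T·r/J = 58300 × 0.0194 / 4.584×10^-5 = 2.467×10^7 Pa.

24.7 MPa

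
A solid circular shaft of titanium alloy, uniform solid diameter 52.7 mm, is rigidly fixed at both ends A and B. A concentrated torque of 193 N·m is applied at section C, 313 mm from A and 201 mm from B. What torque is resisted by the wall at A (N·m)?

With uniform GJ and both ends fixed, compatibility θ_AC = θ_CB gives T_A·a = T_B·b, together with T_A + T_B = T₀.
T_A = T₀·b/(a+b) = 193.0·201/514.0 = 75.47 N·m; T_B = 117.5 N·m.

75.5 N·m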